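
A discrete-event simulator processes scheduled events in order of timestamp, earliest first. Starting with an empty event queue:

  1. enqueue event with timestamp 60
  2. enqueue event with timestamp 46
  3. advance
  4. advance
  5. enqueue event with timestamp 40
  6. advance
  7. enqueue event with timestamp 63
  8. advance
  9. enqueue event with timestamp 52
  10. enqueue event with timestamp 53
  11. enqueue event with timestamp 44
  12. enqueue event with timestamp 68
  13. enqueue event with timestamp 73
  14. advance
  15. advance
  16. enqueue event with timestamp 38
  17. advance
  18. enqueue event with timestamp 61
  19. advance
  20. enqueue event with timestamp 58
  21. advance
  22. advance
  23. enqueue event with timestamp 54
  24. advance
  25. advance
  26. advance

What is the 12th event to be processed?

68

insert 60 → {60}
insert 46 → {46, 60}
advance → 46; now {60}
advance → 60; now {}
insert 40 → {40}
advance → 40; now {}
insert 63 → {63}
advance → 63; now {}
insert 52 → {52}
insert 53 → {52, 53}
insert 44 → {44, 52, 53}
insert 68 → {44, 52, 53, 68}
insert 73 → {44, 52, 53, 68, 73}
advance → 44; now {52, 53, 68, 73}
advance → 52; now {53, 68, 73}
insert 38 → {38, 53, 68, 73}
advance → 38; now {53, 68, 73}
insert 61 → {53, 61, 68, 73}
advance → 53; now {61, 68, 73}
insert 58 → {58, 61, 68, 73}
advance → 58; now {61, 68, 73}
advance → 61; now {68, 73}
insert 54 → {54, 68, 73}
advance → 54; now {68, 73}
advance → 68; now {73}
advance → 73; now {}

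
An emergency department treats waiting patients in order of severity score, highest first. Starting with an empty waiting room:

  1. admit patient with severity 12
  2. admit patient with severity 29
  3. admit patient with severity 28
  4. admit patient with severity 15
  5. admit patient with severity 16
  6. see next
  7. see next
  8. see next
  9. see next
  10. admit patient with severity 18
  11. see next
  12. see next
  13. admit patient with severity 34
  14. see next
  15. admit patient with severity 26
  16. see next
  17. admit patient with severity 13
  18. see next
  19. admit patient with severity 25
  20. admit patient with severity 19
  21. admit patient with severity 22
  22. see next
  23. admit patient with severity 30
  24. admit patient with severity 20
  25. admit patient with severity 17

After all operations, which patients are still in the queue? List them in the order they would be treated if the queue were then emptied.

insert 12 → {12}
insert 29 → {29, 12}
insert 28 → {29, 28, 12}
insert 15 → {29, 28, 15, 12}
insert 16 → {29, 28, 16, 15, 12}
see next → 29; now {28, 16, 15, 12}
see next → 28; now {16, 15, 12}
see next → 16; now {15, 12}
see next → 15; now {12}
insert 18 → {18, 12}
see next → 18; now {12}
see next → 12; now {}
insert 34 → {34}
see next → 34; now {}
insert 26 → {26}
see next → 26; now {}
insert 13 → {13}
see next → 13; now {}
insert 25 → {25}
insert 19 → {25, 19}
insert 22 → {25, 22, 19}
see next → 25; now {22, 19}
insert 30 → {30, 22, 19}
insert 20 → {30, 22, 20, 19}
insert 17 → {30, 22, 20, 19, 17}

30, 22, 20, 19, 17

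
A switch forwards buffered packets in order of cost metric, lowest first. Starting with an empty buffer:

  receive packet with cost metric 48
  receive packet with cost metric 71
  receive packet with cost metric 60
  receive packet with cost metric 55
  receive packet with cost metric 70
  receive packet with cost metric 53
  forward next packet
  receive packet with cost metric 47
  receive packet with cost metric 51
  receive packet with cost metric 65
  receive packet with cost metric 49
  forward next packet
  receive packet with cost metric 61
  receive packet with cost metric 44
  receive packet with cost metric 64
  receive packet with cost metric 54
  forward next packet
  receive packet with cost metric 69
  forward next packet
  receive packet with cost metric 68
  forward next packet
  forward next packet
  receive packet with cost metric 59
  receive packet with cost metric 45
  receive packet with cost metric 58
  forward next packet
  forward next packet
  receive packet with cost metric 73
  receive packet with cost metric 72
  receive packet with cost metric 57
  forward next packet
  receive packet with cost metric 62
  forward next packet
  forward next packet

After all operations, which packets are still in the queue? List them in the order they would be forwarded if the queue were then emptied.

59, 60, 61, 62, 64, 65, 68, 69, 70, 71, 72, 73

insert 48 → {48}
insert 71 → {48, 71}
insert 60 → {48, 60, 71}
insert 55 → {48, 55, 60, 71}
insert 70 → {48, 55, 60, 70, 71}
insert 53 → {48, 53, 55, 60, 70, 71}
forward next packet → 48; now {53, 55, 60, 70, 71}
insert 47 → {47, 53, 55, 60, 70, 71}
insert 51 → {47, 51, 53, 55, 60, 70, 71}
insert 65 → {47, 51, 53, 55, 60, 65, 70, 71}
insert 49 → {47, 49, 51, 53, 55, 60, 65, 70, 71}
forward next packet → 47; now {49, 51, 53, 55, 60, 65, 70, 71}
insert 61 → {49, 51, 53, 55, 60, 61, 65, 70, 71}
insert 44 → {44, 49, 51, 53, 55, 60, 61, 65, 70, 71}
insert 64 → {44, 49, 51, 53, 55, 60, 61, 64, 65, 70, 71}
insert 54 → {44, 49, 51, 53, 54, 55, 60, 61, 64, 65, 70, 71}
forward next packet → 44; now {49, 51, 53, 54, 55, 60, 61, 64, 65, 70, 71}
insert 69 → {49, 51, 53, 54, 55, 60, 61, 64, 65, 69, 70, 71}
forward next packet → 49; now {51, 53, 54, 55, 60, 61, 64, 65, 69, 70, 71}
insert 68 → {51, 53, 54, 55, 60, 61, 64, 65, 68, 69, 70, 71}
forward next packet → 51; now {53, 54, 55, 60, 61, 64, 65, 68, 69, 70, 71}
forward next packet → 53; now {54, 55, 60, 61, 64, 65, 68, 69, 70, 71}
insert 59 → {54, 55, 59, 60, 61, 64, 65, 68, 69, 70, 71}
insert 45 → {45, 54, 55, 59, 60, 61, 64, 65, 68, 69, 70, 71}
insert 58 → {45, 54, 55, 58, 59, 60, 61, 64, 65, 68, 69, 70, 71}
forward next packet → 45; now {54, 55, 58, 59, 60, 61, 64, 65, 68, 69, 70, 71}
forward next packet → 54; now {55, 58, 59, 60, 61, 64, 65, 68, 69, 70, 71}
insert 73 → {55, 58, 59, 60, 61, 64, 65, 68, 69, 70, 71, 73}
insert 72 → {55, 58, 59, 60, 61, 64, 65, 68, 69, 70, 71, 72, 73}
insert 57 → {55, 57, 58, 59, 60, 61, 64, 65, 68, 69, 70, 71, 72, 73}
forward next packet → 55; now {57, 58, 59, 60, 61, 64, 65, 68, 69, 70, 71, 72, 73}
insert 62 → {57, 58, 59, 60, 61, 62, 64, 65, 68, 69, 70, 71, 72, 73}
forward next packet → 57; now {58, 59, 60, 61, 62, 64, 65, 68, 69, 70, 71, 72, 73}
forward next packet → 58; now {59, 60, 61, 62, 64, 65, 68, 69, 70, 71, 72, 73}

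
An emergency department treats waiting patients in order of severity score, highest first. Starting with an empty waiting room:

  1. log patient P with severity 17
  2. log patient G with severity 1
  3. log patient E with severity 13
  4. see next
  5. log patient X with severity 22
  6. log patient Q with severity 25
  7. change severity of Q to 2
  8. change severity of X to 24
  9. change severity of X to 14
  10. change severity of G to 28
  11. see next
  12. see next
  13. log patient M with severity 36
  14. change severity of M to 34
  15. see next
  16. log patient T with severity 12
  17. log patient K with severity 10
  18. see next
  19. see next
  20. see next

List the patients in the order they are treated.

add P (severity 17) → {P:17}
add G (severity 1) → {P:17, G:1}
add E (severity 13) → {P:17, E:13, G:1}
see next → P; now {E:13, G:1}
add X (severity 22) → {X:22, E:13, G:1}
add Q (severity 25) → {Q:25, X:22, E:13, G:1}
update Q to severity 2 → {X:22, E:13, Q:2, G:1}
update X to severity 24 → {X:24, E:13, Q:2, G:1}
update X to severity 14 → {X:14, E:13, Q:2, G:1}
update G to severity 28 → {G:28, X:14, E:13, Q:2}
see next → G; now {X:14, E:13, Q:2}
see next → X; now {E:13, Q:2}
add M (severity 36) → {M:36, E:13, Q:2}
update M to severity 34 → {M:34, E:13, Q:2}
see next → M; now {E:13, Q:2}
add T (severity 12) → {E:13, T:12, Q:2}
add K (severity 10) → {E:13, T:12, K:10, Q:2}
see next → E; now {T:12, K:10, Q:2}
see next → T; now {K:10, Q:2}
see next → K; now {Q:2}

P → G → X → M → E → T → K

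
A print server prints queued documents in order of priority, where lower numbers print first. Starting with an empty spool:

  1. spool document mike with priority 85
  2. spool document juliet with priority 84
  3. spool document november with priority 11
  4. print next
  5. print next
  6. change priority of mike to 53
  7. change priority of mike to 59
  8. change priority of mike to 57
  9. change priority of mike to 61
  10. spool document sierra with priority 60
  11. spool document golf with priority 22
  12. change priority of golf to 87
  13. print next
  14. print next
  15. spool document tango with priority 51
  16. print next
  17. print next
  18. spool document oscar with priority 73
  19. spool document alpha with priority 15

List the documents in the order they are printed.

add mike (priority 85) → {mike:85}
add juliet (priority 84) → {juliet:84, mike:85}
add november (priority 11) → {november:11, juliet:84, mike:85}
print next → november; now {juliet:84, mike:85}
print next → juliet; now {mike:85}
update mike to priority 53 → {mike:53}
update mike to priority 59 → {mike:59}
update mike to priority 57 → {mike:57}
update mike to priority 61 → {mike:61}
add sierra (priority 60) → {sierra:60, mike:61}
add golf (priority 22) → {golf:22, sierra:60, mike:61}
update golf to priority 87 → {sierra:60, mike:61, golf:87}
print next → sierra; now {mike:61, golf:87}
print next → mike; now {golf:87}
add tango (priority 51) → {tango:51, golf:87}
print next → tango; now {golf:87}
print next → golf; now {}
add oscar (priority 73) → {oscar:73}
add alpha (priority 15) → {alpha:15, oscar:73}

november, juliet, sierra, mike, tango, golf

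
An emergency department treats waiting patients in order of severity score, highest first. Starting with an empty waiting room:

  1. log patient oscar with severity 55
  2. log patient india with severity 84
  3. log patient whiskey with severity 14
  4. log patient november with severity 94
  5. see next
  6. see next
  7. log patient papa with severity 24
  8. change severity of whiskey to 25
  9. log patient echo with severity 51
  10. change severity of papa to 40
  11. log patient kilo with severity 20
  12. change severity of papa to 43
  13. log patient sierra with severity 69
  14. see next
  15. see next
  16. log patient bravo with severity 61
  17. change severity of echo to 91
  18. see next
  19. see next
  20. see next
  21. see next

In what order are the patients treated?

add oscar (severity 55) → {oscar:55}
add india (severity 84) → {india:84, oscar:55}
add whiskey (severity 14) → {india:84, oscar:55, whiskey:14}
add november (severity 94) → {november:94, india:84, oscar:55, whiskey:14}
see next → november; now {india:84, oscar:55, whiskey:14}
see next → india; now {oscar:55, whiskey:14}
add papa (severity 24) → {oscar:55, papa:24, whiskey:14}
update whiskey to severity 25 → {oscar:55, whiskey:25, papa:24}
add echo (severity 51) → {oscar:55, echo:51, whiskey:25, papa:24}
update papa to severity 40 → {oscar:55, echo:51, papa:40, whiskey:25}
add kilo (severity 20) → {oscar:55, echo:51, papa:40, whiskey:25, kilo:20}
update papa to severity 43 → {oscar:55, echo:51, papa:43, whiskey:25, kilo:20}
add sierra (severity 69) → {sierra:69, oscar:55, echo:51, papa:43, whiskey:25, kilo:20}
see next → sierra; now {oscar:55, echo:51, papa:43, whiskey:25, kilo:20}
see next → oscar; now {echo:51, papa:43, whiskey:25, kilo:20}
add bravo (severity 61) → {bravo:61, echo:51, papa:43, whiskey:25, kilo:20}
update echo to severity 91 → {echo:91, bravo:61, papa:43, whiskey:25, kilo:20}
see next → echo; now {bravo:61, papa:43, whiskey:25, kilo:20}
see next → bravo; now {papa:43, whiskey:25, kilo:20}
see next → papa; now {whiskey:25, kilo:20}
see next → whiskey; now {kilo:20}

november, india, sierra, oscar, echo, bravo, papa, whiskey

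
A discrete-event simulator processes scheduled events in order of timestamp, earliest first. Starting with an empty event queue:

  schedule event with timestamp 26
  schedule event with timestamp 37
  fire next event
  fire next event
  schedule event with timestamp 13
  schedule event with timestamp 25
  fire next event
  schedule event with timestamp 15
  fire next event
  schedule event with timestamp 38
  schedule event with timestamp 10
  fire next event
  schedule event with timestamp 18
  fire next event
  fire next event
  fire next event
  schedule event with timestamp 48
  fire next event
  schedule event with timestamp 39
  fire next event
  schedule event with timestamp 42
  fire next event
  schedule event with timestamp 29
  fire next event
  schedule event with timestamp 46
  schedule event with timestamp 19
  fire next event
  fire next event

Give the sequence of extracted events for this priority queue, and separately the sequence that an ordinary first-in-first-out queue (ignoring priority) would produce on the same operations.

priority queue: 26 → 37 → 13 → 15 → 10 → 18 → 25 → 38 → 48 → 39 → 42 → 29 → 19 → 46; FIFO queue: 26, 37, 13, 25, 15, 38, 10, 18, 48, 39, 42, 29, 46, 19

insert 26 → {26}
insert 37 → {26, 37}
fire next event → 26; now {37}
fire next event → 37; now {}
insert 13 → {13}
insert 25 → {13, 25}
fire next event → 13; now {25}
insert 15 → {15, 25}
fire next event → 15; now {25}
insert 38 → {25, 38}
insert 10 → {10, 25, 38}
fire next event → 10; now {25, 38}
insert 18 → {18, 25, 38}
fire next event → 18; now {25, 38}
fire next event → 25; now {38}
fire next event → 38; now {}
insert 48 → {48}
fire next event → 48; now {}
insert 39 → {39}
fire next event → 39; now {}
insert 42 → {42}
fire next event → 42; now {}
insert 29 → {29}
fire next event → 29; now {}
insert 46 → {46}
insert 19 → {19, 46}
fire next event → 19; now {46}
fire next event → 46; now {}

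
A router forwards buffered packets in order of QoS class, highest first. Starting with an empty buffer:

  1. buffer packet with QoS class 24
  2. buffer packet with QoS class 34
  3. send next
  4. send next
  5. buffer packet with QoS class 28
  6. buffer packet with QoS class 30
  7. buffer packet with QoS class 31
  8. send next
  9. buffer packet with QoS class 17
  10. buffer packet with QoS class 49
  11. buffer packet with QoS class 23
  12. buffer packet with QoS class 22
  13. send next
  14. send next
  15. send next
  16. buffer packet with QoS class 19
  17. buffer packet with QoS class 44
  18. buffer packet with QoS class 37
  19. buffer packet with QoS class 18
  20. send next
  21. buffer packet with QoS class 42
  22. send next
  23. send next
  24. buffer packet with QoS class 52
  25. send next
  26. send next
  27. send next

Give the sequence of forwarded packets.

[34, 24, 31, 49, 30, 28, 44, 42, 37, 52, 23, 22]

insert 24 → {24}
insert 34 → {34, 24}
send next → 34; now {24}
send next → 24; now {}
insert 28 → {28}
insert 30 → {30, 28}
insert 31 → {31, 30, 28}
send next → 31; now {30, 28}
insert 17 → {30, 28, 17}
insert 49 → {49, 30, 28, 17}
insert 23 → {49, 30, 28, 23, 17}
insert 22 → {49, 30, 28, 23, 22, 17}
send next → 49; now {30, 28, 23, 22, 17}
send next → 30; now {28, 23, 22, 17}
send next → 28; now {23, 22, 17}
insert 19 → {23, 22, 19, 17}
insert 44 → {44, 23, 22, 19, 17}
insert 37 → {44, 37, 23, 22, 19, 17}
insert 18 → {44, 37, 23, 22, 19, 18, 17}
send next → 44; now {37, 23, 22, 19, 18, 17}
insert 42 → {42, 37, 23, 22, 19, 18, 17}
send next → 42; now {37, 23, 22, 19, 18, 17}
send next → 37; now {23, 22, 19, 18, 17}
insert 52 → {52, 23, 22, 19, 18, 17}
send next → 52; now {23, 22, 19, 18, 17}
send next → 23; now {22, 19, 18, 17}
send next → 22; now {19, 18, 17}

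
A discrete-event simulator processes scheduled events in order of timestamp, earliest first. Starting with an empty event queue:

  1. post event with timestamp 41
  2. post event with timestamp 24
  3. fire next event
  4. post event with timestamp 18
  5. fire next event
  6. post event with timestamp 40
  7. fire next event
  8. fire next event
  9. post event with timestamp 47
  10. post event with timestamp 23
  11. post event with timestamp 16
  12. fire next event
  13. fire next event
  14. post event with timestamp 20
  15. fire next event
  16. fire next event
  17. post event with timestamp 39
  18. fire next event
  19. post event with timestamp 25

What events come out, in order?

insert 41 → {41}
insert 24 → {24, 41}
fire next event → 24; now {41}
insert 18 → {18, 41}
fire next event → 18; now {41}
insert 40 → {40, 41}
fire next event → 40; now {41}
fire next event → 41; now {}
insert 47 → {47}
insert 23 → {23, 47}
insert 16 → {16, 23, 47}
fire next event → 16; now {23, 47}
fire next event → 23; now {47}
insert 20 → {20, 47}
fire next event → 20; now {47}
fire next event → 47; now {}
insert 39 → {39}
fire next event → 39; now {}
insert 25 → {25}

24, 18, 40, 41, 16, 23, 20, 47, 39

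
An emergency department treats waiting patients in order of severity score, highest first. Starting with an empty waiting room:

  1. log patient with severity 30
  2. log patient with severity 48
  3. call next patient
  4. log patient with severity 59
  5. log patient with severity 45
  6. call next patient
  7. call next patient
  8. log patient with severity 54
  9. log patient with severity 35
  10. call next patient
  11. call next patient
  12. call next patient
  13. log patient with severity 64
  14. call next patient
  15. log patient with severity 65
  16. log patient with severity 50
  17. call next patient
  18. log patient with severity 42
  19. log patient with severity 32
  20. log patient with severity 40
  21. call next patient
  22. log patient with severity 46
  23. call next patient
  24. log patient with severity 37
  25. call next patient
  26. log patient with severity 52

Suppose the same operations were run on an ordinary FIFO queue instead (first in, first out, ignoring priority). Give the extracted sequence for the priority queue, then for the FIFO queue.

insert 30 → {30}
insert 48 → {48, 30}
call next patient → 48; now {30}
insert 59 → {59, 30}
insert 45 → {59, 45, 30}
call next patient → 59; now {45, 30}
call next patient → 45; now {30}
insert 54 → {54, 30}
insert 35 → {54, 35, 30}
call next patient → 54; now {35, 30}
call next patient → 35; now {30}
call next patient → 30; now {}
insert 64 → {64}
call next patient → 64; now {}
insert 65 → {65}
insert 50 → {65, 50}
call next patient → 65; now {50}
insert 42 → {50, 42}
insert 32 → {50, 42, 32}
insert 40 → {50, 42, 40, 32}
call next patient → 50; now {42, 40, 32}
insert 46 → {46, 42, 40, 32}
call next patient → 46; now {42, 40, 32}
insert 37 → {42, 40, 37, 32}
call next patient → 42; now {40, 37, 32}
insert 52 → {52, 40, 37, 32}

priority queue: 48, 59, 45, 54, 35, 30, 64, 65, 50, 46, 42; FIFO queue: 30 → 48 → 59 → 45 → 54 → 35 → 64 → 65 → 50 → 42 → 32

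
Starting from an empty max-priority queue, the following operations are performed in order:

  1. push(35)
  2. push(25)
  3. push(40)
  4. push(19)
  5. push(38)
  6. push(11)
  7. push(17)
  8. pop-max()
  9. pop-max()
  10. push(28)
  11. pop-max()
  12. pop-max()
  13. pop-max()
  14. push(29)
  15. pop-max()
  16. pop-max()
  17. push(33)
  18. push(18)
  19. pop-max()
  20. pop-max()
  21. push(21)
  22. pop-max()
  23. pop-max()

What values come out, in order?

insert 35 → {35}
insert 25 → {35, 25}
insert 40 → {40, 35, 25}
insert 19 → {40, 35, 25, 19}
insert 38 → {40, 38, 35, 25, 19}
insert 11 → {40, 38, 35, 25, 19, 11}
insert 17 → {40, 38, 35, 25, 19, 17, 11}
pop-max → 40; now {38, 35, 25, 19, 17, 11}
pop-max → 38; now {35, 25, 19, 17, 11}
insert 28 → {35, 28, 25, 19, 17, 11}
pop-max → 35; now {28, 25, 19, 17, 11}
pop-max → 28; now {25, 19, 17, 11}
pop-max → 25; now {19, 17, 11}
insert 29 → {29, 19, 17, 11}
pop-max → 29; now {19, 17, 11}
pop-max → 19; now {17, 11}
insert 33 → {33, 17, 11}
insert 18 → {33, 18, 17, 11}
pop-max → 33; now {18, 17, 11}
pop-max → 18; now {17, 11}
insert 21 → {21, 17, 11}
pop-max → 21; now {17, 11}
pop-max → 17; now {11}

40, 38, 35, 28, 25, 29, 19, 33, 18, 21, 17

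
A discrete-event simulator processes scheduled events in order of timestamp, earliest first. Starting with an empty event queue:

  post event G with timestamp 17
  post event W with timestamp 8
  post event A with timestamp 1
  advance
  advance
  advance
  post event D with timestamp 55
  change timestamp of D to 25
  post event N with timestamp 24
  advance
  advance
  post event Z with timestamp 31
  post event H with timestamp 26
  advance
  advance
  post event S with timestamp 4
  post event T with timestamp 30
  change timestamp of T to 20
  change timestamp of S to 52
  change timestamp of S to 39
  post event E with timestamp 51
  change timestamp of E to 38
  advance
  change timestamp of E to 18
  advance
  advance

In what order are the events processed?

[A, W, G, N, D, H, Z, T, E, S]

add G (timestamp 17) → {G:17}
add W (timestamp 8) → {W:8, G:17}
add A (timestamp 1) → {A:1, W:8, G:17}
advance → A; now {W:8, G:17}
advance → W; now {G:17}
advance → G; now {}
add D (timestamp 55) → {D:55}
update D to timestamp 25 → {D:25}
add N (timestamp 24) → {N:24, D:25}
advance → N; now {D:25}
advance → D; now {}
add Z (timestamp 31) → {Z:31}
add H (timestamp 26) → {H:26, Z:31}
advance → H; now {Z:31}
advance → Z; now {}
add S (timestamp 4) → {S:4}
add T (timestamp 30) → {S:4, T:30}
update T to timestamp 20 → {S:4, T:20}
update S to timestamp 52 → {T:20, S:52}
update S to timestamp 39 → {T:20, S:39}
add E (timestamp 51) → {T:20, S:39, E:51}
update E to timestamp 38 → {T:20, E:38, S:39}
advance → T; now {E:38, S:39}
update E to timestamp 18 → {E:18, S:39}
advance → E; now {S:39}
advance → S; now {}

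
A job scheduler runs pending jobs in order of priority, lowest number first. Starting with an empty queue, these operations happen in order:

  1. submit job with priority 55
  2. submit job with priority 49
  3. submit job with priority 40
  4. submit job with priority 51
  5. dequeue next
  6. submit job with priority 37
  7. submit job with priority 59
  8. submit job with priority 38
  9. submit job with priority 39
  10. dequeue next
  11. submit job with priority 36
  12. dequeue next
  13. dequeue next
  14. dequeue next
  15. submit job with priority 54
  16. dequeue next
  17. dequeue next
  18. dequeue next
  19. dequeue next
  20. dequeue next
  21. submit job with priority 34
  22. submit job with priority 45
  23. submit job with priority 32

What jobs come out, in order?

insert 55 → {55}
insert 49 → {49, 55}
insert 40 → {40, 49, 55}
insert 51 → {40, 49, 51, 55}
dequeue next → 40; now {49, 51, 55}
insert 37 → {37, 49, 51, 55}
insert 59 → {37, 49, 51, 55, 59}
insert 38 → {37, 38, 49, 51, 55, 59}
insert 39 → {37, 38, 39, 49, 51, 55, 59}
dequeue next → 37; now {38, 39, 49, 51, 55, 59}
insert 36 → {36, 38, 39, 49, 51, 55, 59}
dequeue next → 36; now {38, 39, 49, 51, 55, 59}
dequeue next → 38; now {39, 49, 51, 55, 59}
dequeue next → 39; now {49, 51, 55, 59}
insert 54 → {49, 51, 54, 55, 59}
dequeue next → 49; now {51, 54, 55, 59}
dequeue next → 51; now {54, 55, 59}
dequeue next → 54; now {55, 59}
dequeue next → 55; now {59}
dequeue next → 59; now {}
insert 34 → {34}
insert 45 → {34, 45}
insert 32 → {32, 34, 45}

[40, 37, 36, 38, 39, 49, 51, 54, 55, 59]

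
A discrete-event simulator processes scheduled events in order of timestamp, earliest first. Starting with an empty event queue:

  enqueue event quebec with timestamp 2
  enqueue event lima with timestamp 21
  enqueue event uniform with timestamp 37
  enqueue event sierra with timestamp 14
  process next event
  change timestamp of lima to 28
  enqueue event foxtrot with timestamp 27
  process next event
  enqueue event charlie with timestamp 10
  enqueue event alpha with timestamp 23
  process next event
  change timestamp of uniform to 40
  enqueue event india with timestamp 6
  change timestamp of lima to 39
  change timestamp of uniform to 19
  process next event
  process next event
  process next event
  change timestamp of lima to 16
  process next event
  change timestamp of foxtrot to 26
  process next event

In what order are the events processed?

add quebec (timestamp 2) → {quebec:2}
add lima (timestamp 21) → {quebec:2, lima:21}
add uniform (timestamp 37) → {quebec:2, lima:21, uniform:37}
add sierra (timestamp 14) → {quebec:2, sierra:14, lima:21, uniform:37}
process next event → quebec; now {sierra:14, lima:21, uniform:37}
update lima to timestamp 28 → {sierra:14, lima:28, uniform:37}
add foxtrot (timestamp 27) → {sierra:14, foxtrot:27, lima:28, uniform:37}
process next event → sierra; now {foxtrot:27, lima:28, uniform:37}
add charlie (timestamp 10) → {charlie:10, foxtrot:27, lima:28, uniform:37}
add alpha (timestamp 23) → {charlie:10, alpha:23, foxtrot:27, lima:28, uniform:37}
process next event → charlie; now {alpha:23, foxtrot:27, lima:28, uniform:37}
update uniform to timestamp 40 → {alpha:23, foxtrot:27, lima:28, uniform:40}
add india (timestamp 6) → {india:6, alpha:23, foxtrot:27, lima:28, uniform:40}
update lima to timestamp 39 → {india:6, alpha:23, foxtrot:27, lima:39, uniform:40}
update uniform to timestamp 19 → {india:6, uniform:19, alpha:23, foxtrot:27, lima:39}
process next event → india; now {uniform:19, alpha:23, foxtrot:27, lima:39}
process next event → uniform; now {alpha:23, foxtrot:27, lima:39}
process next event → alpha; now {foxtrot:27, lima:39}
update lima to timestamp 16 → {lima:16, foxtrot:27}
process next event → lima; now {foxtrot:27}
update foxtrot to timestamp 26 → {foxtrot:26}
process next event → foxtrot; now {}

[quebec, sierra, charlie, india, uniform, alpha, lima, foxtrot]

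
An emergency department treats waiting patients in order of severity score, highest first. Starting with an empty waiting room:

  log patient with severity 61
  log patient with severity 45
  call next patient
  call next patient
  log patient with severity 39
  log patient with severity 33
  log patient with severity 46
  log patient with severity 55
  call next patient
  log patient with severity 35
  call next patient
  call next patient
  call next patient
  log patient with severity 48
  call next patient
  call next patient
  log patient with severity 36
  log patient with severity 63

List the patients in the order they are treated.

[61, 45, 55, 46, 39, 35, 48, 33]

insert 61 → {61}
insert 45 → {61, 45}
call next patient → 61; now {45}
call next patient → 45; now {}
insert 39 → {39}
insert 33 → {39, 33}
insert 46 → {46, 39, 33}
insert 55 → {55, 46, 39, 33}
call next patient → 55; now {46, 39, 33}
insert 35 → {46, 39, 35, 33}
call next patient → 46; now {39, 35, 33}
call next patient → 39; now {35, 33}
call next patient → 35; now {33}
insert 48 → {48, 33}
call next patient → 48; now {33}
call next patient → 33; now {}
insert 36 → {36}
insert 63 → {63, 36}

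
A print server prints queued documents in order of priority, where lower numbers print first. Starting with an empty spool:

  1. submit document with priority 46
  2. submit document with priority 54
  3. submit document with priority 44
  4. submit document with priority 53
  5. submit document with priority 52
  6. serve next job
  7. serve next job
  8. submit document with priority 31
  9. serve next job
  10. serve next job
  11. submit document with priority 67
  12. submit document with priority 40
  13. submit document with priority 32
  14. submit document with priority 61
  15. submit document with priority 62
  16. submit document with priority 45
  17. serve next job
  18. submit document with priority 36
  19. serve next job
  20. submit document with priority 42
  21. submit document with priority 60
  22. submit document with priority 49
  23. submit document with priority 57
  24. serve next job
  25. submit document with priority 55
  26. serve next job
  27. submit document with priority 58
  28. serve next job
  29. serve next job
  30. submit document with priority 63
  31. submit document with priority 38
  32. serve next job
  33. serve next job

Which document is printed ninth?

insert 46 → {46}
insert 54 → {46, 54}
insert 44 → {44, 46, 54}
insert 53 → {44, 46, 53, 54}
insert 52 → {44, 46, 52, 53, 54}
serve next job → 44; now {46, 52, 53, 54}
serve next job → 46; now {52, 53, 54}
insert 31 → {31, 52, 53, 54}
serve next job → 31; now {52, 53, 54}
serve next job → 52; now {53, 54}
insert 67 → {53, 54, 67}
insert 40 → {40, 53, 54, 67}
insert 32 → {32, 40, 53, 54, 67}
insert 61 → {32, 40, 53, 54, 61, 67}
insert 62 → {32, 40, 53, 54, 61, 62, 67}
insert 45 → {32, 40, 45, 53, 54, 61, 62, 67}
serve next job → 32; now {40, 45, 53, 54, 61, 62, 67}
insert 36 → {36, 40, 45, 53, 54, 61, 62, 67}
serve next job → 36; now {40, 45, 53, 54, 61, 62, 67}
insert 42 → {40, 42, 45, 53, 54, 61, 62, 67}
insert 60 → {40, 42, 45, 53, 54, 60, 61, 62, 67}
insert 49 → {40, 42, 45, 49, 53, 54, 60, 61, 62, 67}
insert 57 → {40, 42, 45, 49, 53, 54, 57, 60, 61, 62, 67}
serve next job → 40; now {42, 45, 49, 53, 54, 57, 60, 61, 62, 67}
insert 55 → {42, 45, 49, 53, 54, 55, 57, 60, 61, 62, 67}
serve next job → 42; now {45, 49, 53, 54, 55, 57, 60, 61, 62, 67}
insert 58 → {45, 49, 53, 54, 55, 57, 58, 60, 61, 62, 67}
serve next job → 45; now {49, 53, 54, 55, 57, 58, 60, 61, 62, 67}
serve next job → 49; now {53, 54, 55, 57, 58, 60, 61, 62, 67}
insert 63 → {53, 54, 55, 57, 58, 60, 61, 62, 63, 67}
insert 38 → {38, 53, 54, 55, 57, 58, 60, 61, 62, 63, 67}
serve next job → 38; now {53, 54, 55, 57, 58, 60, 61, 62, 63, 67}
serve next job → 53; now {54, 55, 57, 58, 60, 61, 62, 63, 67}

45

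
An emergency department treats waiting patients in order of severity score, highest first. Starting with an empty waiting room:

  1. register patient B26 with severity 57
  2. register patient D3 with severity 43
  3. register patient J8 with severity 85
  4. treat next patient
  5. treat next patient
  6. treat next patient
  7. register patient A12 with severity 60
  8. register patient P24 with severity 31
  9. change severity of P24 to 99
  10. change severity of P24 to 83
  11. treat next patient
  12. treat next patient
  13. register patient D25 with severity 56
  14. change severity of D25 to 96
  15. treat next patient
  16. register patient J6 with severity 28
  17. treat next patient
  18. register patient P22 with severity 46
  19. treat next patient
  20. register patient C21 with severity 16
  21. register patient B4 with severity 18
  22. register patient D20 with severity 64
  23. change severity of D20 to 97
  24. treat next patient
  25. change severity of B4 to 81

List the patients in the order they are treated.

J8, B26, D3, P24, A12, D25, J6, P22, D20

add B26 (severity 57) → {B26:57}
add D3 (severity 43) → {B26:57, D3:43}
add J8 (severity 85) → {J8:85, B26:57, D3:43}
treat next patient → J8; now {B26:57, D3:43}
treat next patient → B26; now {D3:43}
treat next patient → D3; now {}
add A12 (severity 60) → {A12:60}
add P24 (severity 31) → {A12:60, P24:31}
update P24 to severity 99 → {P24:99, A12:60}
update P24 to severity 83 → {P24:83, A12:60}
treat next patient → P24; now {A12:60}
treat next patient → A12; now {}
add D25 (severity 56) → {D25:56}
update D25 to severity 96 → {D25:96}
treat next patient → D25; now {}
add J6 (severity 28) → {J6:28}
treat next patient → J6; now {}
add P22 (severity 46) → {P22:46}
treat next patient → P22; now {}
add C21 (severity 16) → {C21:16}
add B4 (severity 18) → {B4:18, C21:16}
add D20 (severity 64) → {D20:64, B4:18, C21:16}
update D20 to severity 97 → {D20:97, B4:18, C21:16}
treat next patient → D20; now {B4:18, C21:16}
update B4 to severity 81 → {B4:81, C21:16}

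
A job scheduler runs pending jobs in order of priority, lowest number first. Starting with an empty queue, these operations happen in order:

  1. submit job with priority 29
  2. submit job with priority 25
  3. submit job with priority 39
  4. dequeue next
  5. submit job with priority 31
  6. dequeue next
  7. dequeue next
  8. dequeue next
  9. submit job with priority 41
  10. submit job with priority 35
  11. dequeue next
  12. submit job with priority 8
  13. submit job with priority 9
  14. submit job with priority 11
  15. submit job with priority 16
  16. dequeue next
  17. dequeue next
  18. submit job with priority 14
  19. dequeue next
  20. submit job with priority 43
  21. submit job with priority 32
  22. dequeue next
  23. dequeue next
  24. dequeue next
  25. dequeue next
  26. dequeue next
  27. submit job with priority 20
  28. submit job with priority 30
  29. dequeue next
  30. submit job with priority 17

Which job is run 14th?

insert 29 → {29}
insert 25 → {25, 29}
insert 39 → {25, 29, 39}
dequeue next → 25; now {29, 39}
insert 31 → {29, 31, 39}
dequeue next → 29; now {31, 39}
dequeue next → 31; now {39}
dequeue next → 39; now {}
insert 41 → {41}
insert 35 → {35, 41}
dequeue next → 35; now {41}
insert 8 → {8, 41}
insert 9 → {8, 9, 41}
insert 11 → {8, 9, 11, 41}
insert 16 → {8, 9, 11, 16, 41}
dequeue next → 8; now {9, 11, 16, 41}
dequeue next → 9; now {11, 16, 41}
insert 14 → {11, 14, 16, 41}
dequeue next → 11; now {14, 16, 41}
insert 43 → {14, 16, 41, 43}
insert 32 → {14, 16, 32, 41, 43}
dequeue next → 14; now {16, 32, 41, 43}
dequeue next → 16; now {32, 41, 43}
dequeue next → 32; now {41, 43}
dequeue next → 41; now {43}
dequeue next → 43; now {}
insert 20 → {20}
insert 30 → {20, 30}
dequeue next → 20; now {30}
insert 17 → {17, 30}

20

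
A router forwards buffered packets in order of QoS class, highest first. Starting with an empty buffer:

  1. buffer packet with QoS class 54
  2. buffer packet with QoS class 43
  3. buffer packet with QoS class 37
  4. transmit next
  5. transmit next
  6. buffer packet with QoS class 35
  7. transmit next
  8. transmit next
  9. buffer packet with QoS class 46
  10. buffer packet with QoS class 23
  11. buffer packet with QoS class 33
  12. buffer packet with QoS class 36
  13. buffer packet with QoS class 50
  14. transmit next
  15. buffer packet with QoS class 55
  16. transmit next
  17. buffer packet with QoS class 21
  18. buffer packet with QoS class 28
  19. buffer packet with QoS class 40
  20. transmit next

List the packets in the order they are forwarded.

insert 54 → {54}
insert 43 → {54, 43}
insert 37 → {54, 43, 37}
transmit next → 54; now {43, 37}
transmit next → 43; now {37}
insert 35 → {37, 35}
transmit next → 37; now {35}
transmit next → 35; now {}
insert 46 → {46}
insert 23 → {46, 23}
insert 33 → {46, 33, 23}
insert 36 → {46, 36, 33, 23}
insert 50 → {50, 46, 36, 33, 23}
transmit next → 50; now {46, 36, 33, 23}
insert 55 → {55, 46, 36, 33, 23}
transmit next → 55; now {46, 36, 33, 23}
insert 21 → {46, 36, 33, 23, 21}
insert 28 → {46, 36, 33, 28, 23, 21}
insert 40 → {46, 40, 36, 33, 28, 23, 21}
transmit next → 46; now {40, 36, 33, 28, 23, 21}

[54, 43, 37, 35, 50, 55, 46]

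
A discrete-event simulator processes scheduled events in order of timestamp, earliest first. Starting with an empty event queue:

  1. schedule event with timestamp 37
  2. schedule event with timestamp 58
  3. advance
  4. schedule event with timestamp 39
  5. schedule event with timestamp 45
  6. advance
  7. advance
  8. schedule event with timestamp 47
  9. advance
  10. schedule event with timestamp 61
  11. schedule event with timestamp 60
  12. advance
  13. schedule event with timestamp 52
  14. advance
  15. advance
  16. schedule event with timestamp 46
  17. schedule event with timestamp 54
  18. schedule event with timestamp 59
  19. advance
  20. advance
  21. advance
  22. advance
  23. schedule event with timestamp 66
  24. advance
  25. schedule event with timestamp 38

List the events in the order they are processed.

insert 37 → {37}
insert 58 → {37, 58}
advance → 37; now {58}
insert 39 → {39, 58}
insert 45 → {39, 45, 58}
advance → 39; now {45, 58}
advance → 45; now {58}
insert 47 → {47, 58}
advance → 47; now {58}
insert 61 → {58, 61}
insert 60 → {58, 60, 61}
advance → 58; now {60, 61}
insert 52 → {52, 60, 61}
advance → 52; now {60, 61}
advance → 60; now {61}
insert 46 → {46, 61}
insert 54 → {46, 54, 61}
insert 59 → {46, 54, 59, 61}
advance → 46; now {54, 59, 61}
advance → 54; now {59, 61}
advance → 59; now {61}
advance → 61; now {}
insert 66 → {66}
advance → 66; now {}
insert 38 → {38}

[37, 39, 45, 47, 58, 52, 60, 46, 54, 59, 61, 66]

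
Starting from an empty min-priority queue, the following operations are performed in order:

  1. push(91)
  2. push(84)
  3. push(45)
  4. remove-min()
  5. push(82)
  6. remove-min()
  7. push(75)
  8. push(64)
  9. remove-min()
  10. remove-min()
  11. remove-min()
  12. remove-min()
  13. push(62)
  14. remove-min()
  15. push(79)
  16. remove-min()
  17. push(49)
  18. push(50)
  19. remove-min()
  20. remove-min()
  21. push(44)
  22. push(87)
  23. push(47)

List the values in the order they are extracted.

45, 82, 64, 75, 84, 91, 62, 79, 49, 50

insert 91 → {91}
insert 84 → {84, 91}
insert 45 → {45, 84, 91}
remove-min → 45; now {84, 91}
insert 82 → {82, 84, 91}
remove-min → 82; now {84, 91}
insert 75 → {75, 84, 91}
insert 64 → {64, 75, 84, 91}
remove-min → 64; now {75, 84, 91}
remove-min → 75; now {84, 91}
remove-min → 84; now {91}
remove-min → 91; now {}
insert 62 → {62}
remove-min → 62; now {}
insert 79 → {79}
remove-min → 79; now {}
insert 49 → {49}
insert 50 → {49, 50}
remove-min → 49; now {50}
remove-min → 50; now {}
insert 44 → {44}
insert 87 → {44, 87}
insert 47 → {44, 47, 87}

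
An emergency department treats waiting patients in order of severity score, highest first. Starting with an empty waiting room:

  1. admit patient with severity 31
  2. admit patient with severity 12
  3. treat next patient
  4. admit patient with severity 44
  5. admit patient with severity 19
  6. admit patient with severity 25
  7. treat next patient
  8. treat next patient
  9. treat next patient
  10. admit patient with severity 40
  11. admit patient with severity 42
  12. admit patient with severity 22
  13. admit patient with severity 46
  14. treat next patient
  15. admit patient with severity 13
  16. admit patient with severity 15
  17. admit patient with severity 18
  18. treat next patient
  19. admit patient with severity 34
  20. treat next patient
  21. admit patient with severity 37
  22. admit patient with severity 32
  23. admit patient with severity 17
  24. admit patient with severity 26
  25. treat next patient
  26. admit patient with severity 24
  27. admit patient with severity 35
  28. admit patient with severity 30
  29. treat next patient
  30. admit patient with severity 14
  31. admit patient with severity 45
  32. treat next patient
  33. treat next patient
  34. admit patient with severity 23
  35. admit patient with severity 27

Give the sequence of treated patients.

insert 31 → {31}
insert 12 → {31, 12}
treat next patient → 31; now {12}
insert 44 → {44, 12}
insert 19 → {44, 19, 12}
insert 25 → {44, 25, 19, 12}
treat next patient → 44; now {25, 19, 12}
treat next patient → 25; now {19, 12}
treat next patient → 19; now {12}
insert 40 → {40, 12}
insert 42 → {42, 40, 12}
insert 22 → {42, 40, 22, 12}
insert 46 → {46, 42, 40, 22, 12}
treat next patient → 46; now {42, 40, 22, 12}
insert 13 → {42, 40, 22, 13, 12}
insert 15 → {42, 40, 22, 15, 13, 12}
insert 18 → {42, 40, 22, 18, 15, 13, 12}
treat next patient → 42; now {40, 22, 18, 15, 13, 12}
insert 34 → {40, 34, 22, 18, 15, 13, 12}
treat next patient → 40; now {34, 22, 18, 15, 13, 12}
insert 37 → {37, 34, 22, 18, 15, 13, 12}
insert 32 → {37, 34, 32, 22, 18, 15, 13, 12}
insert 17 → {37, 34, 32, 22, 18, 17, 15, 13, 12}
insert 26 → {37, 34, 32, 26, 22, 18, 17, 15, 13, 12}
treat next patient → 37; now {34, 32, 26, 22, 18, 17, 15, 13, 12}
insert 24 → {34, 32, 26, 24, 22, 18, 17, 15, 13, 12}
insert 35 → {35, 34, 32, 26, 24, 22, 18, 17, 15, 13, 12}
insert 30 → {35, 34, 32, 30, 26, 24, 22, 18, 17, 15, 13, 12}
treat next patient → 35; now {34, 32, 30, 26, 24, 22, 18, 17, 15, 13, 12}
insert 14 → {34, 32, 30, 26, 24, 22, 18, 17, 15, 14, 13, 12}
insert 45 → {45, 34, 32, 30, 26, 24, 22, 18, 17, 15, 14, 13, 12}
treat next patient → 45; now {34, 32, 30, 26, 24, 22, 18, 17, 15, 14, 13, 12}
treat next patient → 34; now {32, 30, 26, 24, 22, 18, 17, 15, 14, 13, 12}
insert 23 → {32, 30, 26, 24, 23, 22, 18, 17, 15, 14, 13, 12}
insert 27 → {32, 30, 27, 26, 24, 23, 22, 18, 17, 15, 14, 13, 12}

31 → 44 → 25 → 19 → 46 → 42 → 40 → 37 → 35 → 45 → 34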